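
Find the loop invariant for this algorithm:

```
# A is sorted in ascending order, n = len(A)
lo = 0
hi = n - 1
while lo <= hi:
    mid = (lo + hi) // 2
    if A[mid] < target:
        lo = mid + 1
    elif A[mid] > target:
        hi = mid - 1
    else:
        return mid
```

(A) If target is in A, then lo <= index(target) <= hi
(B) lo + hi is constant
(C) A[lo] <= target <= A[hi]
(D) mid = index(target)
A

A loop invariant must hold before the first iteration and be re-established by every execution of the body.

(A) If target is in A, then lo <= index(target) <= hi: Before the loop [lo, hi] = [0, n-1] covers every index. When A[mid] < target, sortedness puts target strictly to the right of mid, so setting lo = mid + 1 keeps index(target) in [lo, hi]; symmetrically for hi = mid - 1. Hence 'if target is in A then lo <= index(target) <= hi' holds after every iteration, and when lo > hi it proves target is absent.

The other options fail:
(B) lo + hi is constant: each iteration moves exactly one of lo, hi, so lo + hi changes (e.g. 0 + (n-1) becomes (mid+1) + (n-1)).
(C) A[lo] <= target <= A[hi]: fails when target is not in A (e.g. target < A[0] already violates it before the loop), so it is not maintained in general.
(D) mid = index(target): mid is just the current probe; it equals index(target) only on the iteration that returns.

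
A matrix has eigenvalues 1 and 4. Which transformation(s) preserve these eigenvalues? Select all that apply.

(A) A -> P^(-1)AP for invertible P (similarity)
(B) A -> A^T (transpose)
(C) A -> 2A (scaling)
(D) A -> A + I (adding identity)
A and B

Eigenvalues are preserved by:
1. Similarity transformations: A -> P^(-1)AP (same characteristic polynomial)
2. Transpose: A^T has the same eigenvalues as A

Eigenvalues are NOT preserved by:
- Adding identity: eigenvalues become 1+1, 4+1
- Scaling: eigenvalues become 2, 8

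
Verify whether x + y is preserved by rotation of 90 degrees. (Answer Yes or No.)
No

Applying rotation by 90 degrees: x' = x*cos(90 degrees) - y*sin(90 degrees) = -y, y' = x*sin(90 degrees) + y*cos(90 degrees) = x

Substituting into x + y:
(-y) + (x)
= x - y

This differs from the original expression x + y, so it is NOT invariant.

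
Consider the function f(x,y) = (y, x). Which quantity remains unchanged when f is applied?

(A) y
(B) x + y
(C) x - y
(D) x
B

For f(x,y) = (y, x):
After applying f: x' = y, y' = x. So x' + y' = y + x = x + y.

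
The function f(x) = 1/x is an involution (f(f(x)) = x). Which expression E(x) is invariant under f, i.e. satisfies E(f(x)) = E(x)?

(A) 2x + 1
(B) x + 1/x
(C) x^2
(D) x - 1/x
B

Replace x by f(x) = 1/x in each option and simplify. As a quick numerical cross-check, also compare E(4) with E(f(4)) = E(1/4).

(A) 2x + 1  ->  2(1/x) + 1 = (x + 2)/x; check: E(4) = 9 but E(1/4) = 3/2.   [not invariant]
(B) x + 1/x  ->  (1/x) + 1/(1/x), which simplifies back to x + 1/x; check: E(4) = 17/4, E(1/4) = 17/4.   [invariant]
(C) x^2  ->  (1/x)^2 = x^(-2); check: E(4) = 16 but E(1/4) = 1/16.   [not invariant]
(D) x - 1/x  ->  (1/x) - 1/(1/x) = -x + 1/x; check: E(4) = 15/4 but E(1/4) = -15/4.   [not invariant]

Only (B) is unchanged. E is symmetric under swapping x with f(x) = 1/x, which is exactly what an involution does.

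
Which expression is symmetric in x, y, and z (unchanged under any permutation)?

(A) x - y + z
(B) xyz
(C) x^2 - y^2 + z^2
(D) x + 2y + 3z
B

A symmetric expression is unchanged when the variables are permuted; here the transformation to test is the swap (x, y) -> (y, x).
A symmetric expression must survive every permutation; the single swap x <-> y already eliminates the distractors, and the keyed expression is also unchanged by x <-> z and y <-> z (each variable enters it in exactly the same way).
Substitute the transformed coordinates into each option and compare with the original:
(A) x - y + z  ->  (y) - (x) + z = -x + y + z   [differs from x - y + z: not invariant]
(B) xyz  ->  (y)(x)z = xyz   [equals xyz: invariant]
(C) x^2 - y^2 + z^2  ->  (y)^2 - (x)^2 + z^2 = -x^2 + y^2 + z^2   [differs from x^2 - y^2 + z^2: not invariant]
(D) x + 2y + 3z  ->  (y) + 2(x) + 3z = 2x + y + 3z   [differs from x + 2y + 3z: not invariant]

Only option (B), xyz, is unchanged by the transformation.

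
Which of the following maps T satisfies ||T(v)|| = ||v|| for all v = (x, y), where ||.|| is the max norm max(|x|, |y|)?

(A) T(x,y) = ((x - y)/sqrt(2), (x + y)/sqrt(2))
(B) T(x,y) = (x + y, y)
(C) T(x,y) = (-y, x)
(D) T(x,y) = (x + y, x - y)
C

A transformation preserves a norm if ||T(v)|| = ||v|| for every v; a single vector where the norm changes rules an option out.

(A) T(x,y) = ((x - y)/sqrt(2), (x + y)/sqrt(2)): v = (1, 0) has norm max(|1|, |0|) = 1, but T(v) = (sqrt(2)/2, sqrt(2)/2) has norm sqrt(2)/2 -- not preserved.
(B) T(x,y) = (x + y, y): v = (1, 1) has norm max(|1|, |1|) = 1, but T(v) = (2, 1) has norm 2 -- not preserved.
(C) T(x,y) = (-y, x): preserves the norm -- it only permutes the coordinates and/or flips signs, which leaves max(|x|, |y|) unchanged.
(D) T(x,y) = (x + y, x - y): v = (1, 1) has norm max(|1|, |1|) = 1, but T(v) = (2, 0) has norm 2 -- not preserved.

Therefore the answer is (C).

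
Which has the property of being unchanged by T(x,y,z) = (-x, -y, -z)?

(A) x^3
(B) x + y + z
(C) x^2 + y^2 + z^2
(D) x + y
C

Apply T(x,y,z) = (-x, -y, -z) to each option, i.e. replace (x, y, z) by the transformed coordinates.
Substitute the transformed coordinates into each option and compare with the original:
(A) x^3  ->  (-x)^3 = -x^3   [differs from x^3: not invariant]
(B) x + y + z  ->  (-x) + (-y) + (-z) = -x - y - z   [differs from x + y + z: not invariant]
(C) x^2 + y^2 + z^2  ->  (-x)^2 + (-y)^2 + (-z)^2 = x^2 + y^2 + z^2   [equals x^2 + y^2 + z^2: invariant]
(D) x + y  ->  (-x) + (-y) = -x - y   [differs from x + y: not invariant]

Only option (C), x^2 + y^2 + z^2, is unchanged by the transformation.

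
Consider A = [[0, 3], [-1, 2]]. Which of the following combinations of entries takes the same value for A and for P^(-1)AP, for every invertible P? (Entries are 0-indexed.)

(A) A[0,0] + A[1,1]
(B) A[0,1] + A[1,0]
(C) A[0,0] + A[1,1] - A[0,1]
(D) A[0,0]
A

A[0,0] + A[1,1] is the trace of A. By the cyclic property of the trace, tr(P^(-1)AP) = tr(APP^(-1)) = tr(A), so it is the same for every matrix similar to A.

The other combinations are not similarity invariants. For example, take P = [[2, 1], [1, 1]] (det P = 1), so P^(-1) = [[1, -1], [-1, 2]] and
B = P^(-1)AP = [[3, 2], [-3, -1]].
Evaluating each option on A and on B:
(A) A[0,0] + A[1,1]: 2 for A, 2 for B -> unchanged
(B) A[0,1] + A[1,0]: 2 for A, -1 for B -> changes
(C) A[0,0] + A[1,1] - A[0,1]: -1 for A, 0 for B -> changes
(D) A[0,0]: 0 for A, 3 for B -> changes

Only (A) A[0,0] + A[1,1] = 2 survives (and it does so for every P, not just this one), so it is the invariant.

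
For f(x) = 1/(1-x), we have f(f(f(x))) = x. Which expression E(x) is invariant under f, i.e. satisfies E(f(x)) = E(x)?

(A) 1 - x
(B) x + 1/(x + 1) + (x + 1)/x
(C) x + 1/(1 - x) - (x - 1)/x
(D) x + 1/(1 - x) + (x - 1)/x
D

Replace x by f(x) = 1/(1 - x) in each option and simplify. As a quick numerical cross-check, also compare E(5) with E(f(5)) = E(-1/4).

(A) 1 - x  ->  1 - (1/(1 - x)) = x/(x - 1); check: E(5) = -4 but E(-1/4) = 5/4.   [not invariant]
(B) x + 1/(x + 1) + (x + 1)/x  ->  (1/(1 - x)) + 1/((1/(1 - x)) + 1) + ((1/(1 - x)) + 1)/(1/(1 - x)) = (-x^3 + 6x^2 - 11x + 7)/(x^2 - 3x + 2); check: E(5) = 191/30 but E(-1/4) = -23/12.   [not invariant]
(C) x + 1/(1 - x) - (x - 1)/x  ->  (1/(1 - x)) + 1/(1 - (1/(1 - x))) - ((1/(1 - x)) - 1)/(1/(1 - x)) = (x^2(1 - x) - x + (x - 1)^2)/(x(x - 1)); check: E(5) = 79/20 but E(-1/4) = -89/20.   [not invariant]
(D) x + 1/(1 - x) + (x - 1)/x  ->  (1/(1 - x)) + 1/(1 - (1/(1 - x))) + ((1/(1 - x)) - 1)/(1/(1 - x)), which simplifies back to x + 1/(1 - x) + (x - 1)/x; check: E(5) = 111/20, E(-1/4) = 111/20.   [invariant]

Only (D) is unchanged. Indeed f(f(x)) = 1/(1 - 1/(1-x)) = (1-x)/(-x) = (x-1)/x, so E(x) = x + f(x) + f(f(x)) is the sum over the whole 3-cycle; applying f just permutes the three terms cyclically (x -> f(x) -> f(f(x)) -> x), leaving the sum unchanged.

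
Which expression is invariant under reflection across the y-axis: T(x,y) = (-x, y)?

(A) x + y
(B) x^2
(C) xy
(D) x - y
B

The map is reflection across the y-axis: T(x,y) = (-x, y).
Substitute the transformed coordinates into each option and compare with the original:
(A) x + y  ->  (-x) + (y) = -x + y   [differs from x + y: not invariant]
(B) x^2  ->  (-x)^2 = x^2   [equals x^2: invariant]
(C) xy  ->  (-x)(y) = -xy   [differs from xy: not invariant]
(D) x - y  ->  (-x) - (y) = -x - y   [differs from x - y: not invariant]

Only option (B), x^2, is unchanged by the transformation.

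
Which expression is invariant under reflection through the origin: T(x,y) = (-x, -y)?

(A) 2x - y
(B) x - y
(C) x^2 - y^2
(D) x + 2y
C

The map is reflection through the origin: T(x,y) = (-x, -y).
Substitute the transformed coordinates into each option and compare with the original:
(A) 2x - y  ->  2(-x) - (-y) = -2x + y   [differs from 2x - y: not invariant]
(B) x - y  ->  (-x) - (-y) = -x + y   [differs from x - y: not invariant]
(C) x^2 - y^2  ->  (-x)^2 - (-y)^2 = x^2 - y^2   [equals x^2 - y^2: invariant]
(D) x + 2y  ->  (-x) + 2(-y) = -x - 2y   [differs from x + 2y: not invariant]

Only option (C), x^2 - y^2, is unchanged by the transformation.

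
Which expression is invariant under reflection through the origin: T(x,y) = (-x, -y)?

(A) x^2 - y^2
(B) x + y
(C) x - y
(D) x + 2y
A

The map is reflection through the origin: T(x,y) = (-x, -y).
Substitute the transformed coordinates into each option and compare with the original:
(A) x^2 - y^2  ->  (-x)^2 - (-y)^2 = x^2 - y^2   [equals x^2 - y^2: invariant]
(B) x + y  ->  (-x) + (-y) = -x - y   [differs from x + y: not invariant]
(C) x - y  ->  (-x) - (-y) = -x + y   [differs from x - y: not invariant]
(D) x + 2y  ->  (-x) + 2(-y) = -x - 2y   [differs from x + 2y: not invariant]

Only option (A), x^2 - y^2, is unchanged by the transformation.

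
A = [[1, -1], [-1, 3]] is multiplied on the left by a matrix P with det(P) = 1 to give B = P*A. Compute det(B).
2

By the multiplicative property of determinants, det(B) = det(P*A) = det(P) * det(A) = det(A),
so the determinant is invariant under multiplication by any determinant-1 matrix; we just need det(A).

det(A) = (1)(3) - (-1)(-1) = 3 - 1 = 2

Therefore det(B) = 1 * 2 = 2.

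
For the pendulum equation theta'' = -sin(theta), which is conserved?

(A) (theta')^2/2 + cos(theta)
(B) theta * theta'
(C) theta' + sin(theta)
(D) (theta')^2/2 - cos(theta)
D

A first integral I satisfies dI/dt = 0 along every solution. Differentiate each option and use the equation of motion:
(A) d/dt[(theta')^2/2 + cos(theta)] = theta' theta'' - sin(theta) theta' = -2 theta' sin(theta), not identically 0
(B) d/dt[theta * theta'] = (theta')^2 + theta theta'' = (theta')^2 - theta sin(theta), not identically 0
(C) d/dt[theta' + sin(theta)] = theta'' + cos(theta) theta' = -sin(theta) + theta' cos(theta), not identically 0
(D) d/dt[(theta')^2/2 - cos(theta)] = theta' theta'' + sin(theta) theta' = theta'(-sin(theta)) + theta' sin(theta) = 0

Only (D) has zero time-derivative. This is the total energy: kinetic (theta')^2/2 plus potential -cos(theta).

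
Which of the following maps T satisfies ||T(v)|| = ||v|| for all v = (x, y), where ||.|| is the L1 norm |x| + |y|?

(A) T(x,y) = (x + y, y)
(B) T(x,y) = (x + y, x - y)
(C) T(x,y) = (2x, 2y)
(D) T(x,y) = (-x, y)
D

A transformation preserves a norm if ||T(v)|| = ||v|| for every v; a single vector where the norm changes rules an option out.

(A) T(x,y) = (x + y, y): v = (0, 1) has norm |0| + |1| = 1, but T(v) = (1, 1) has norm 2 -- not preserved.
(B) T(x,y) = (x + y, x - y): v = (1, 0) has norm |1| + |0| = 1, but T(v) = (1, 1) has norm 2 -- not preserved.
(C) T(x,y) = (2x, 2y): v = (1, 0) has norm |1| + |0| = 1, but T(v) = (2, 0) has norm 2 -- not preserved.
(D) T(x,y) = (-x, y): preserves the norm -- it only permutes the coordinates and/or flips signs, which leaves |x| + |y| unchanged.

Therefore the answer is (D).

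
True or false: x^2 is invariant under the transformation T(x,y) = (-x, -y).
True

Substitute T(x,y) = (-x, -y) into the expression and compare with the original.

Original: x^2
After applying T: (-x)^2 = x^2

This is identical to the original x^2, so the expression is invariant.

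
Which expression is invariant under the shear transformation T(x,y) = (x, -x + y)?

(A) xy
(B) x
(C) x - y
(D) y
B

Under the shear T(x,y) = (x, -x + y):
Substitute the transformed coordinates into each option and compare with the original:
(A) xy  ->  (x)(-x + y) = -x^2 + xy   [differs from xy: not invariant]
(B) x  ->  (x) = x   [equals x: invariant]
(C) x - y  ->  (x) - (-x + y) = 2x - y   [differs from x - y: not invariant]
(D) y  ->  (-x + y) = -x + y   [differs from y: not invariant]

Only option (B), x, is unchanged by the transformation.
A vertical shear moves points parallel to the y-axis, so the x-coordinate (and any function of x alone) is unchanged.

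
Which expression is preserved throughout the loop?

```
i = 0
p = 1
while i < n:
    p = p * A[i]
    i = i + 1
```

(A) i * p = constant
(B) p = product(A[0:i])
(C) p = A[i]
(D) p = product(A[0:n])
B

A loop invariant must hold before the first iteration and be re-established by every execution of the body.

(B) p = product(A[0:i]): Initially i = 0 and p = 1 = product of the empty slice A[0:0]. If p = product(A[0:i]) holds at the top of an iteration, the body sets p to product(A[0:i]) * A[i] = product(A[0:i+1]) and then i to i+1, so the property is restored. At exit i = n, giving p = product(A[0:n]).

The other options fail:
(A) i * p = constant: initially i * p = 0, but after one iteration it is 1 * A[0], which is nonzero in general.
(C) p = A[i]: after the first iteration p = A[0] but i = 1; in general p is a product of several elements, not a single one.
(D) p = product(A[0:n]): false before the loop (p = 1, not the full product) -- it only becomes true at exit.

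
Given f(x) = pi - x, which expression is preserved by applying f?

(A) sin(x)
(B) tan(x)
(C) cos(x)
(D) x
A

For f(x) = pi - x:
sin(pi - x) = sin(x), so sine is invariant under this transformation.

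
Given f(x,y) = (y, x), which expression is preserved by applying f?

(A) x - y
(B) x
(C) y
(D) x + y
D

For f(x,y) = (y, x):
After applying f: x' = y, y' = x. So x' + y' = y + x = x + y.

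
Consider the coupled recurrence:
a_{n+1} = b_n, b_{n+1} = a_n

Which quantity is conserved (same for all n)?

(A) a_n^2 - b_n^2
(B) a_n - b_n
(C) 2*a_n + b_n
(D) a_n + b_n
D

Replace a_n by a_{n+1} = b_n and b_n by b_{n+1} = a_n in each option and simplify:
(A) a_n^2 - b_n^2  ->  (b_n)^2 - (a_n)^2 = -a_n^2 + b_n^2   [not conserved]
(B) a_n - b_n  ->  (b_n) - (a_n) = -a_n + b_n   [not conserved]
(C) 2*a_n + b_n  ->  2*(b_n) + (a_n) = a_n + 2*b_n   [not conserved]
(D) a_n + b_n  ->  (b_n) + (a_n) = a_n + b_n   [conserved]

Only (D) a_n + b_n returns to itself after one step, so it is the conserved quantity.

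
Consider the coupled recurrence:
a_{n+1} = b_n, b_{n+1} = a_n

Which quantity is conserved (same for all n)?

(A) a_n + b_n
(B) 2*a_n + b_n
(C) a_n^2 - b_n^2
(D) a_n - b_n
A

Replace a_n by a_{n+1} = b_n and b_n by b_{n+1} = a_n in each option and simplify:
(A) a_n + b_n  ->  (b_n) + (a_n) = a_n + b_n   [conserved]
(B) 2*a_n + b_n  ->  2*(b_n) + (a_n) = a_n + 2*b_n   [not conserved]
(C) a_n^2 - b_n^2  ->  (b_n)^2 - (a_n)^2 = -a_n^2 + b_n^2   [not conserved]
(D) a_n - b_n  ->  (b_n) - (a_n) = -a_n + b_n   [not conserved]

Only (A) a_n + b_n returns to itself after one step, so it is the conserved quantity.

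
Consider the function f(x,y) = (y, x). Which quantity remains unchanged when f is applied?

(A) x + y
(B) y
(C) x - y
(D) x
A

For f(x,y) = (y, x):
After applying f: x' = y, y' = x. So x' + y' = y + x = x + y.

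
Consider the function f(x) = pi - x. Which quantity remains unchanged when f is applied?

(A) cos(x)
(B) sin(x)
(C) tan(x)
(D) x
B

For f(x) = pi - x:
sin(pi - x) = sin(x), so sine is invariant under this transformation.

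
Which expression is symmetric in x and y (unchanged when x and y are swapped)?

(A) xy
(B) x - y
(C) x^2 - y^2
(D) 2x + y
A

A symmetric expression is unchanged when the variables are permuted; here the transformation to test is the swap (x, y) -> (y, x).
Substitute the transformed coordinates into each option and compare with the original:
(A) xy  ->  (y)(x) = xy   [equals xy: invariant]
(B) x - y  ->  (y) - (x) = -x + y   [differs from x - y: not invariant]
(C) x^2 - y^2  ->  (y)^2 - (x)^2 = -x^2 + y^2   [differs from x^2 - y^2: not invariant]
(D) 2x + y  ->  2(y) + (x) = x + 2y   [differs from 2x + y: not invariant]

Only option (A), xy, is unchanged by the transformation.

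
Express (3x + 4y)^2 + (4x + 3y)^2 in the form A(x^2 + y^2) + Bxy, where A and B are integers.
25(x^2 + y^2) + 48xy

Expanding: (3x + 4y)^2 = 9x^2 + 24xy + 16y^2
(4x + 3y)^2 = 16x^2 + 24xy + 9y^2
Sum = (9+16)(x^2+y^2) + 48xy = 25(x^2 + y^2) + 48xy
This is symmetric in x and y.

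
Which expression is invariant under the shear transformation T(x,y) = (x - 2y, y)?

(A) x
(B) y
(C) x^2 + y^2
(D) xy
B

Under the shear T(x,y) = (x - 2y, y):
Substitute the transformed coordinates into each option and compare with the original:
(A) x  ->  (x - 2y) = x - 2y   [differs from x: not invariant]
(B) y  ->  (y) = y   [equals y: invariant]
(C) x^2 + y^2  ->  (x - 2y)^2 + (y)^2 = x^2 - 4xy + 5y^2   [differs from x^2 + y^2: not invariant]
(D) xy  ->  (x - 2y)(y) = xy - 2y^2   [differs from xy: not invariant]

Only option (B), y, is unchanged by the transformation.
A horizontal shear moves points parallel to the x-axis, so the y-coordinate (and any function of y alone) is unchanged.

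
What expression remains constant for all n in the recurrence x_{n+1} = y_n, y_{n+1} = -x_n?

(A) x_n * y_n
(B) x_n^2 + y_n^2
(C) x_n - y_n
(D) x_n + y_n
B

For the recurrence x_{n+1} = y_n, y_{n+1} = -x_n:

x_{n+1}^2 + y_{n+1}^2 = y_n^2 + (-x_n)^2 = x_n^2 + y_n^2
The sum of squares is conserved (like energy in a harmonic oscillator).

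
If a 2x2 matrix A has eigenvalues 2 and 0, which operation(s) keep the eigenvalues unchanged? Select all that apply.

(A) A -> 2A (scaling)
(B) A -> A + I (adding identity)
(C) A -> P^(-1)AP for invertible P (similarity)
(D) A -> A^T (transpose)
C and D

Eigenvalues are preserved by:
1. Similarity transformations: A -> P^(-1)AP (same characteristic polynomial)
2. Transpose: A^T has the same eigenvalues as A

Eigenvalues are NOT preserved by:
- Adding identity: eigenvalues become 2+1, 0+1
- Scaling: eigenvalues become 4, 0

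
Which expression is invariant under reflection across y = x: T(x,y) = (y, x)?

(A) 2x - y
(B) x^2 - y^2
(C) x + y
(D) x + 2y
C

The map is reflection across y = x: T(x,y) = (y, x).
Substitute the transformed coordinates into each option and compare with the original:
(A) 2x - y  ->  2(y) - (x) = -x + 2y   [differs from 2x - y: not invariant]
(B) x^2 - y^2  ->  (y)^2 - (x)^2 = -x^2 + y^2   [differs from x^2 - y^2: not invariant]
(C) x + y  ->  (y) + (x) = x + y   [equals x + y: invariant]
(D) x + 2y  ->  (y) + 2(x) = 2x + y   [differs from x + 2y: not invariant]

Only option (C), x + y, is unchanged by the transformation.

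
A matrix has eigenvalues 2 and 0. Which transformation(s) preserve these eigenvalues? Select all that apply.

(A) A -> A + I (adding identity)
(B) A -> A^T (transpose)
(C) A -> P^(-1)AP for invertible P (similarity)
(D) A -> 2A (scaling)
B and C

Eigenvalues are preserved by:
1. Similarity transformations: A -> P^(-1)AP (same characteristic polynomial)
2. Transpose: A^T has the same eigenvalues as A

Eigenvalues are NOT preserved by:
- Adding identity: eigenvalues become 2+1, 0+1
- Scaling: eigenvalues become 4, 0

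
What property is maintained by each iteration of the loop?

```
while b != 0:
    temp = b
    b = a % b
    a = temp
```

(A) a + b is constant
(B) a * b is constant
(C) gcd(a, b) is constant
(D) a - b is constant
C

A loop invariant must hold before the first iteration and be re-established by every execution of the body.

(C) gcd(a, b) is constant: One iteration replaces (a, b) by (b, a mod b). Since a mod b = a - q*b for an integer q, any common divisor of a and b divides b and a mod b, and conversely; hence gcd(b, a mod b) = gcd(a, b). For instance (23, 11) -> (11, 1) keeps gcd = 1. At exit b = 0 and a = gcd of the original inputs.

The other options fail:
(A) a + b is constant: e.g. (a, b) = (23, 11) -> (11, 1): the sum goes from 34 to 12.
(B) a * b is constant: e.g. (a, b) = (23, 11) -> (11, 1): the product goes from 253 to 11.
(D) a - b is constant: e.g. (a, b) = (23, 11) -> (11, 1): the difference goes from 12 to 10.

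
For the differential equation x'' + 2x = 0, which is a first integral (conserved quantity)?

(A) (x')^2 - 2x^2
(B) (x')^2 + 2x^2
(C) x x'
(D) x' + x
B

A first integral I satisfies dI/dt = 0 along every solution. Differentiate each option and use the equation of motion:
(A) d/dt[(x')^2 - 2x^2] = 2x'x'' - 4x x' = -8x x', not identically 0
(B) d/dt[(x')^2 + 2x^2] = 2x'x'' + 4x x' = 2x'(-2x) + 4x x' = 0
(C) d/dt[x x'] = (x')^2 + x x'' = (x')^2 - 2x^2, not identically 0
(D) d/dt[x' + x] = x'' + x' = -2x + x', not identically 0

Only (B) has zero time-derivative. So the energy-like quantity (x')^2 + 2x^2 is the first integral.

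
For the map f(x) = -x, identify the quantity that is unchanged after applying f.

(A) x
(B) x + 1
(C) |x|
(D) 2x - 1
C

For f(x) = -x:
Applying f replaces x by -x. Since |-x| = |x|, the absolute value is unchanged by f, whereas x -> -x, 2x - 1 -> -2x - 1 and x + 1 -> -x + 1 all change.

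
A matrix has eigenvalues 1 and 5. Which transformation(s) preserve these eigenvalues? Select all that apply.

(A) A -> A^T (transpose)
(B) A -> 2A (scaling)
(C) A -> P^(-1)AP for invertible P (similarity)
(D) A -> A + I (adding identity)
A and C

Eigenvalues are preserved by:
1. Similarity transformations: A -> P^(-1)AP (same characteristic polynomial)
2. Transpose: A^T has the same eigenvalues as A

Eigenvalues are NOT preserved by:
- Adding identity: eigenvalues become 1+1, 5+1
- Scaling: eigenvalues become 2, 10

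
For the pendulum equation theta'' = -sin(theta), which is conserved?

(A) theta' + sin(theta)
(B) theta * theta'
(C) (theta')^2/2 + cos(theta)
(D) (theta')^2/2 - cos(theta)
D

A first integral I satisfies dI/dt = 0 along every solution. Differentiate each option and use the equation of motion:
(A) d/dt[theta' + sin(theta)] = theta'' + cos(theta) theta' = -sin(theta) + theta' cos(theta), not identically 0
(B) d/dt[theta * theta'] = (theta')^2 + theta theta'' = (theta')^2 - theta sin(theta), not identically 0
(C) d/dt[(theta')^2/2 + cos(theta)] = theta' theta'' - sin(theta) theta' = -2 theta' sin(theta), not identically 0
(D) d/dt[(theta')^2/2 - cos(theta)] = theta' theta'' + sin(theta) theta' = theta'(-sin(theta)) + theta' sin(theta) = 0

Only (D) has zero time-derivative. This is the total energy: kinetic (theta')^2/2 plus potential -cos(theta).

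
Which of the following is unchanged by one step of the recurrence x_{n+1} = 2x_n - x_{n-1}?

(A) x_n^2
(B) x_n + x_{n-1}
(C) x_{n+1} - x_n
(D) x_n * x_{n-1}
C

For the recurrence x_{n+1} = 2x_n - x_{n-1}:

If x_{n+1} = 2x_n - x_{n-1}, then:
x_{n+1} - x_n = x_n - x_{n-1}
The first difference is constant throughout the sequence.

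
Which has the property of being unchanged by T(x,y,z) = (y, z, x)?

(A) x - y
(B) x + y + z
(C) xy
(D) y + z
B

Apply T(x,y,z) = (y, z, x) to each option, i.e. replace (x, y, z) by the transformed coordinates.
Substitute the transformed coordinates into each option and compare with the original:
(A) x - y  ->  (y) - (z) = y - z   [differs from x - y: not invariant]
(B) x + y + z  ->  (y) + (z) + (x) = x + y + z   [equals x + y + z: invariant]
(C) xy  ->  (y)(z) = yz   [differs from xy: not invariant]
(D) y + z  ->  (z) + (x) = x + z   [differs from y + z: not invariant]

Only option (B), x + y + z, is unchanged by the transformation.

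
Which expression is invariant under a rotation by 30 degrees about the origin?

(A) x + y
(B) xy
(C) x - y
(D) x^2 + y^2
D

A rotation by 30 degrees sends (x, y) to (sqrt(3)x/2 - y/2, x/2 + sqrt(3)y/2).
Substitute the transformed coordinates into each option and compare with the original:
(A) x + y  ->  (sqrt(3)x/2 - y/2) + (x/2 + sqrt(3)y/2) = x/2 + sqrt(3)x/2 - y/2 + sqrt(3)y/2   [differs from x + y: not invariant]
(B) xy  ->  (sqrt(3)x/2 - y/2)(x/2 + sqrt(3)y/2) = sqrt(3)x^2/4 + xy/2 - sqrt(3)y^2/4   [differs from xy: not invariant]
(C) x - y  ->  (sqrt(3)x/2 - y/2) - (x/2 + sqrt(3)y/2) = -x/2 + sqrt(3)x/2 - sqrt(3)y/2 - y/2   [differs from x - y: not invariant]
(D) x^2 + y^2  ->  (sqrt(3)x/2 - y/2)^2 + (x/2 + sqrt(3)y/2)^2 = x^2 + y^2   [equals x^2 + y^2: invariant]

Only option (D), x^2 + y^2, is unchanged by the transformation.
Geometrically, x^2 + y^2 is the squared distance from the origin, which every rotation about the origin preserves.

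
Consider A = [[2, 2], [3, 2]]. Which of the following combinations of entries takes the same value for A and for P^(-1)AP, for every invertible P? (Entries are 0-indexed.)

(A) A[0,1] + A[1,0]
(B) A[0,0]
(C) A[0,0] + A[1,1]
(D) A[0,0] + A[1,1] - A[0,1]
C

A[0,0] + A[1,1] is the trace of A. By the cyclic property of the trace, tr(P^(-1)AP) = tr(APP^(-1)) = tr(A), so it is the same for every matrix similar to A.

The other combinations are not similarity invariants. For example, take P = [[1, -1], [0, 1]] (det P = 1), so P^(-1) = [[1, 1], [0, 1]] and
B = P^(-1)AP = [[5, -1], [3, -1]].
Evaluating each option on A and on B:
(A) A[0,1] + A[1,0]: 5 for A, 2 for B -> changes
(B) A[0,0]: 2 for A, 5 for B -> changes
(C) A[0,0] + A[1,1]: 4 for A, 4 for B -> unchanged
(D) A[0,0] + A[1,1] - A[0,1]: 2 for A, 5 for B -> changes

Only (C) A[0,0] + A[1,1] = 4 survives (and it does so for every P, not just this one), so it is the invariant.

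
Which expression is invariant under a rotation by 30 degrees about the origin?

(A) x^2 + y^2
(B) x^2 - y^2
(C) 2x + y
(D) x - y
A

A rotation by 30 degrees sends (x, y) to (sqrt(3)x/2 - y/2, x/2 + sqrt(3)y/2).
Substitute the transformed coordinates into each option and compare with the original:
(A) x^2 + y^2  ->  (sqrt(3)x/2 - y/2)^2 + (x/2 + sqrt(3)y/2)^2 = x^2 + y^2   [equals x^2 + y^2: invariant]
(B) x^2 - y^2  ->  (sqrt(3)x/2 - y/2)^2 - (x/2 + sqrt(3)y/2)^2 = x^2/2 - sqrt(3)xy - y^2/2   [differs from x^2 - y^2: not invariant]
(C) 2x + y  ->  2(sqrt(3)x/2 - y/2) + (x/2 + sqrt(3)y/2) = x/2 + sqrt(3)x - y + sqrt(3)y/2   [differs from 2x + y: not invariant]
(D) x - y  ->  (sqrt(3)x/2 - y/2) - (x/2 + sqrt(3)y/2) = -x/2 + sqrt(3)x/2 - sqrt(3)y/2 - y/2   [differs from x - y: not invariant]

Only option (A), x^2 + y^2, is unchanged by the transformation.
Geometrically, x^2 + y^2 is the squared distance from the origin, which every rotation about the origin preserves.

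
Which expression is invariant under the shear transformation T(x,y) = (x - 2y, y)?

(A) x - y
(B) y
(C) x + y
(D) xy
B

Under the shear T(x,y) = (x - 2y, y):
Substitute the transformed coordinates into each option and compare with the original:
(A) x - y  ->  (x - 2y) - (y) = x - 3y   [differs from x - y: not invariant]
(B) y  ->  (y) = y   [equals y: invariant]
(C) x + y  ->  (x - 2y) + (y) = x - y   [differs from x + y: not invariant]
(D) xy  ->  (x - 2y)(y) = xy - 2y^2   [differs from xy: not invariant]

Only option (B), y, is unchanged by the transformation.
A horizontal shear moves points parallel to the x-axis, so the y-coordinate (and any function of y alone) is unchanged.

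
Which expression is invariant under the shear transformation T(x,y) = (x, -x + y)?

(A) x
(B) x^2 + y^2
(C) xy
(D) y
A

Under the shear T(x,y) = (x, -x + y):
Substitute the transformed coordinates into each option and compare with the original:
(A) x  ->  (x) = x   [equals x: invariant]
(B) x^2 + y^2  ->  (x)^2 + (-x + y)^2 = 2x^2 - 2xy + y^2   [differs from x^2 + y^2: not invariant]
(C) xy  ->  (x)(-x + y) = -x^2 + xy   [differs from xy: not invariant]
(D) y  ->  (-x + y) = -x + y   [differs from y: not invariant]

Only option (A), x, is unchanged by the transformation.
A vertical shear moves points parallel to the y-axis, so the x-coordinate (and any function of x alone) is unchanged.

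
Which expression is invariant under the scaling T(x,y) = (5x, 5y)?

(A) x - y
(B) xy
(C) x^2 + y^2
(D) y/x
D

Under the uniform scaling T(x,y) = (5x, 5y):
Substitute the transformed coordinates into each option and compare with the original:
(A) x - y  ->  (5x) - (5y) = 5x - 5y   [differs from x - y: not invariant]
(B) xy  ->  (5x)(5y) = 25xy   [differs from xy: not invariant]
(C) x^2 + y^2  ->  (5x)^2 + (5y)^2 = 25x^2 + 25y^2   [differs from x^2 + y^2: not invariant]
(D) y/x  ->  (5y)/(5x) = y/x   [equals y/x: invariant]

Only option (D), y/x, is unchanged by the transformation.
The common factor 5 cancels in a ratio of coordinates, while sums, products and sums of squares pick up factors of 5 or 25.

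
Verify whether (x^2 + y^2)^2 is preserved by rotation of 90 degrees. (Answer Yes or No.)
Yes

Applying rotation by 90 degrees: x' = x*cos(90 degrees) - y*sin(90 degrees) = -y, y' = x*sin(90 degrees) + y*cos(90 degrees) = x

Substituting into (x^2 + y^2)^2:
((-y)^2 + (x)^2)^2
= x^4 + 2x^2y^2 + y^4 = (x^2 + y^2)^2

This equals the original expression (x^2 + y^2)^2, so it IS invariant.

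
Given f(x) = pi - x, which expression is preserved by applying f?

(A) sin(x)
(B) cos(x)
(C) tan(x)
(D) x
A

For f(x) = pi - x:
sin(pi - x) = sin(x), so sine is invariant under this transformation.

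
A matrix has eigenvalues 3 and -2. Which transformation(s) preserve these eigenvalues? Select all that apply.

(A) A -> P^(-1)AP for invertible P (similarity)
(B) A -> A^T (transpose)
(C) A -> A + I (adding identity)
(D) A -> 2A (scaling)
A and B

Eigenvalues are preserved by:
1. Similarity transformations: A -> P^(-1)AP (same characteristic polynomial)
2. Transpose: A^T has the same eigenvalues as A

Eigenvalues are NOT preserved by:
- Adding identity: eigenvalues become 3+1, -2+1
- Scaling: eigenvalues become 6, -4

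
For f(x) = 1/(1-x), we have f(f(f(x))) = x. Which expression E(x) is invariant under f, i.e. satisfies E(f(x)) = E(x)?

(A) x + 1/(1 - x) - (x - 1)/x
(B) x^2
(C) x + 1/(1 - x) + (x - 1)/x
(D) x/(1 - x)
C

Replace x by f(x) = 1/(1 - x) in each option and simplify. As a quick numerical cross-check, also compare E(3) with E(f(3)) = E(-1/2).

(A) x + 1/(1 - x) - (x - 1)/x  ->  (1/(1 - x)) + 1/(1 - (1/(1 - x))) - ((1/(1 - x)) - 1)/(1/(1 - x)) = (x^2(1 - x) - x + (x - 1)^2)/(x(x - 1)); check: E(3) = 11/6 but E(-1/2) = -17/6.   [not invariant]
(B) x^2  ->  (1/(1 - x))^2 = (x - 1)^(-2); check: E(3) = 9 but E(-1/2) = 1/4.   [not invariant]
(C) x + 1/(1 - x) + (x - 1)/x  ->  (1/(1 - x)) + 1/(1 - (1/(1 - x))) + ((1/(1 - x)) - 1)/(1/(1 - x)), which simplifies back to x + 1/(1 - x) + (x - 1)/x; check: E(3) = 19/6, E(-1/2) = 19/6.   [invariant]
(D) x/(1 - x)  ->  (1/(1 - x))/(1 - (1/(1 - x))) = -1/x; check: E(3) = -3/2 but E(-1/2) = -1/3.   [not invariant]

Only (C) is unchanged. Indeed f(f(x)) = 1/(1 - 1/(1-x)) = (1-x)/(-x) = (x-1)/x, so E(x) = x + f(x) + f(f(x)) is the sum over the whole 3-cycle; applying f just permutes the three terms cyclically (x -> f(x) -> f(f(x)) -> x), leaving the sum unchanged.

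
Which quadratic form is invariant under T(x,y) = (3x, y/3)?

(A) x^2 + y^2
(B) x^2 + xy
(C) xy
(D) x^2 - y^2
C

T multiplies x by 3 and divides y by 3.
Substitute the transformed coordinates into each option and compare with the original:
(A) x^2 + y^2  ->  (3x)^2 + (y/3)^2 = 9x^2 + y^2/9   [differs from x^2 + y^2: not invariant]
(B) x^2 + xy  ->  (3x)^2 + (3x)(y/3) = 9x^2 + xy   [differs from x^2 + xy: not invariant]
(C) xy  ->  (3x)(y/3) = xy   [equals xy: invariant]
(D) x^2 - y^2  ->  (3x)^2 - (y/3)^2 = 9x^2 - y^2/9   [differs from x^2 - y^2: not invariant]

Only option (C), xy, is unchanged by the transformation.
The factors 3 and 1/3 cancel only in the pure product xy.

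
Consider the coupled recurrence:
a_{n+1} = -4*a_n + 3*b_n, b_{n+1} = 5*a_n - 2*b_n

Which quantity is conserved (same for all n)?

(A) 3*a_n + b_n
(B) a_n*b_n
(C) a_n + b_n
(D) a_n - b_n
C

Replace a_n by a_{n+1} = -4*a_n + 3*b_n and b_n by b_{n+1} = 5*a_n - 2*b_n in each option and simplify:
(A) 3*a_n + b_n  ->  3*(-4*a_n + 3*b_n) + (5*a_n - 2*b_n) = -7*a_n + 7*b_n   [not conserved]
(B) a_n*b_n  ->  (-4*a_n + 3*b_n)*(5*a_n - 2*b_n) = -20*a_n^2 + 23*a_n*b_n - 6*b_n^2   [not conserved]
(C) a_n + b_n  ->  (-4*a_n + 3*b_n) + (5*a_n - 2*b_n) = a_n + b_n   [conserved]
(D) a_n - b_n  ->  (-4*a_n + 3*b_n) - (5*a_n - 2*b_n) = -9*a_n + 5*b_n   [not conserved]

Only (C) a_n + b_n returns to itself after one step, so it is the conserved quantity.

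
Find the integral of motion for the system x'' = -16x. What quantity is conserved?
E = (x')^2 + 16x^2

Multiply the equation by x':
x' * x'' = -16x * x'
The left side is d/dt[(x')^2/2] and the right side is d/dt[-16x^2/2], so
d/dt[(x')^2/2 + 16x^2/2] = 0, i.e. (x')^2/2 + 16x^2/2 = constant.
Multiplying by 2, the integral of motion is E = (x')^2 + 16x^2.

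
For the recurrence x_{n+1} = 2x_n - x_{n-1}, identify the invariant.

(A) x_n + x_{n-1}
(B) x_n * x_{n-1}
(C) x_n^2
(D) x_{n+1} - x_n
D

For the recurrence x_{n+1} = 2x_n - x_{n-1}:

If x_{n+1} = 2x_n - x_{n-1}, then:
x_{n+1} - x_n = x_n - x_{n-1}
The first difference is constant throughout the sequence.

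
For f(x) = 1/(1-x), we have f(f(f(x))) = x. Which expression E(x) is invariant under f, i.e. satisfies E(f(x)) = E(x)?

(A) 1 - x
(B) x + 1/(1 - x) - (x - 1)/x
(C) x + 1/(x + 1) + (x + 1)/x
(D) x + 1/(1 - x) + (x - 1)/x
D

Replace x by f(x) = 1/(1 - x) in each option and simplify. As a quick numerical cross-check, also compare E(4) with E(f(4)) = E(-1/3).

(A) 1 - x  ->  1 - (1/(1 - x)) = x/(x - 1); check: E(4) = -3 but E(-1/3) = 4/3.   [not invariant]
(B) x + 1/(1 - x) - (x - 1)/x  ->  (1/(1 - x)) + 1/(1 - (1/(1 - x))) - ((1/(1 - x)) - 1)/(1/(1 - x)) = (x^2(1 - x) - x + (x - 1)^2)/(x(x - 1)); check: E(4) = 35/12 but E(-1/3) = -43/12.   [not invariant]
(C) x + 1/(x + 1) + (x + 1)/x  ->  (1/(1 - x)) + 1/((1/(1 - x)) + 1) + ((1/(1 - x)) + 1)/(1/(1 - x)) = (-x^3 + 6x^2 - 11x + 7)/(x^2 - 3x + 2); check: E(4) = 109/20 but E(-1/3) = -5/6.   [not invariant]
(D) x + 1/(1 - x) + (x - 1)/x  ->  (1/(1 - x)) + 1/(1 - (1/(1 - x))) + ((1/(1 - x)) - 1)/(1/(1 - x)), which simplifies back to x + 1/(1 - x) + (x - 1)/x; check: E(4) = 53/12, E(-1/3) = 53/12.   [invariant]

Only (D) is unchanged. Indeed f(f(x)) = 1/(1 - 1/(1-x)) = (1-x)/(-x) = (x-1)/x, so E(x) = x + f(x) + f(f(x)) is the sum over the whole 3-cycle; applying f just permutes the three terms cyclically (x -> f(x) -> f(f(x)) -> x), leaving the sum unchanged.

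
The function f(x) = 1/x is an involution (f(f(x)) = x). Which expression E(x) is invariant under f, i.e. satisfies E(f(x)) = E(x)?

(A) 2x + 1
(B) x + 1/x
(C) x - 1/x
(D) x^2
B

Replace x by f(x) = 1/x in each option and simplify. As a quick numerical cross-check, also compare E(4) with E(f(4)) = E(1/4).

(A) 2x + 1  ->  2(1/x) + 1 = (x + 2)/x; check: E(4) = 9 but E(1/4) = 3/2.   [not invariant]
(B) x + 1/x  ->  (1/x) + 1/(1/x), which simplifies back to x + 1/x; check: E(4) = 17/4, E(1/4) = 17/4.   [invariant]
(C) x - 1/x  ->  (1/x) - 1/(1/x) = -x + 1/x; check: E(4) = 15/4 but E(1/4) = -15/4.   [not invariant]
(D) x^2  ->  (1/x)^2 = x^(-2); check: E(4) = 16 but E(1/4) = 1/16.   [not invariant]

Only (B) is unchanged. E is symmetric under swapping x with f(x) = 1/x, which is exactly what an involution does.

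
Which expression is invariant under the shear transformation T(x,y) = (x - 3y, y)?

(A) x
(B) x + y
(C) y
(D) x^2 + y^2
C

Under the shear T(x,y) = (x - 3y, y):
Substitute the transformed coordinates into each option and compare with the original:
(A) x  ->  (x - 3y) = x - 3y   [differs from x: not invariant]
(B) x + y  ->  (x - 3y) + (y) = x - 2y   [differs from x + y: not invariant]
(C) y  ->  (y) = y   [equals y: invariant]
(D) x^2 + y^2  ->  (x - 3y)^2 + (y)^2 = x^2 - 6xy + 10y^2   [differs from x^2 + y^2: not invariant]

Only option (C), y, is unchanged by the transformation.
A horizontal shear moves points parallel to the x-axis, so the y-coordinate (and any function of y alone) is unchanged.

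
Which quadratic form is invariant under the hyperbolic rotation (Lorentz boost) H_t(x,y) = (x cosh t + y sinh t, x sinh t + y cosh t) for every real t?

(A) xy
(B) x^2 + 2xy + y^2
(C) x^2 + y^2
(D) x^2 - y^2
D

Write x' = x cosh t + y sinh t, y' = x sinh t + y cosh t and substitute into each option:
(A) xy: (x cosh t + y sinh t)(x sinh t + y cosh t) = xy(cosh^2 t + sinh^2 t) + (x^2 + y^2) sinh t cosh t = xy cosh 2t + (x^2 + y^2)(sinh 2t)/2   [not invariant for t != 0]
(B) x^2 + 2xy + y^2: (x' + y')^2 with x' + y' = (x + y)(cosh t + sinh t) = (x + y)e^t, so it becomes (x + y)^2 e^(2t)   [not invariant for t != 0]
(C) x^2 + y^2: (x cosh t + y sinh t)^2 + (x sinh t + y cosh t)^2 = (x^2 + y^2)(cosh^2 t + sinh^2 t) + 4xy sinh t cosh t = (x^2 + y^2) cosh 2t + 2xy sinh 2t   [not invariant for t != 0]
(D) x^2 - y^2: (x cosh t + y sinh t)^2 - (x sinh t + y cosh t)^2 = x^2(cosh^2 t - sinh^2 t) + 2xy(cosh t sinh t - sinh t cosh t) + y^2(sinh^2 t - cosh^2 t) = x^2 - y^2   [invariant, using cosh^2 t - sinh^2 t = 1]

Only (D) x^2 - y^2 is unchanged; it is the Minkowski form preserved by Lorentz boosts, just as x^2 + y^2 is preserved by ordinary rotations.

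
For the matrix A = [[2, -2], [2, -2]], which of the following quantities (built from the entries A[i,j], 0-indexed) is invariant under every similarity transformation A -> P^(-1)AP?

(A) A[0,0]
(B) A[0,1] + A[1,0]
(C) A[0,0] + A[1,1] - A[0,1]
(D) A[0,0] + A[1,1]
D

A[0,0] + A[1,1] is the trace of A. By the cyclic property of the trace, tr(P^(-1)AP) = tr(APP^(-1)) = tr(A), so it is the same for every matrix similar to A.

The other combinations are not similarity invariants. For example, take P = [[1, 1], [0, 1]] (det P = 1), so P^(-1) = [[1, -1], [0, 1]] and
B = P^(-1)AP = [[0, 0], [2, 0]].
Evaluating each option on A and on B:
(A) A[0,0]: 2 for A, 0 for B -> changes
(B) A[0,1] + A[1,0]: 0 for A, 2 for B -> changes
(C) A[0,0] + A[1,1] - A[0,1]: 2 for A, 0 for B -> changes
(D) A[0,0] + A[1,1]: 0 for A, 0 for B -> unchanged

Only (D) A[0,0] + A[1,1] = 0 survives (and it does so for every P, not just this one), so it is the invariant.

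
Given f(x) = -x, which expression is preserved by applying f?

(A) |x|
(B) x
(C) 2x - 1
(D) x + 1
A

For f(x) = -x:
Applying f replaces x by -x. Since |-x| = |x|, the absolute value is unchanged by f, whereas x -> -x, 2x - 1 -> -2x - 1 and x + 1 -> -x + 1 all change.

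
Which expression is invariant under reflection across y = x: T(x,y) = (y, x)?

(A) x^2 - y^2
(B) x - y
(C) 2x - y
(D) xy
D

The map is reflection across y = x: T(x,y) = (y, x).
Substitute the transformed coordinates into each option and compare with the original:
(A) x^2 - y^2  ->  (y)^2 - (x)^2 = -x^2 + y^2   [differs from x^2 - y^2: not invariant]
(B) x - y  ->  (y) - (x) = -x + y   [differs from x - y: not invariant]
(C) 2x - y  ->  2(y) - (x) = -x + 2y   [differs from 2x - y: not invariant]
(D) xy  ->  (y)(x) = xy   [equals xy: invariant]

Only option (D), xy, is unchanged by the transformation.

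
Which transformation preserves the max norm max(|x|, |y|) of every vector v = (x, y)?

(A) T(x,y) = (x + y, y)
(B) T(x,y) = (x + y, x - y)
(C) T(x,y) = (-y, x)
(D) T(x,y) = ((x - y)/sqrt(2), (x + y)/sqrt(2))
C

A transformation preserves a norm if ||T(v)|| = ||v|| for every v; a single vector where the norm changes rules an option out.

(A) T(x,y) = (x + y, y): v = (1, 1) has norm max(|1|, |1|) = 1, but T(v) = (2, 1) has norm 2 -- not preserved.
(B) T(x,y) = (x + y, x - y): v = (1, 1) has norm max(|1|, |1|) = 1, but T(v) = (2, 0) has norm 2 -- not preserved.
(C) T(x,y) = (-y, x): preserves the norm -- it only permutes the coordinates and/or flips signs, which leaves max(|x|, |y|) unchanged.
(D) T(x,y) = ((x - y)/sqrt(2), (x + y)/sqrt(2)): v = (1, 0) has norm max(|1|, |0|) = 1, but T(v) = (sqrt(2)/2, sqrt(2)/2) has norm sqrt(2)/2 -- not preserved.

Therefore the answer is (C).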